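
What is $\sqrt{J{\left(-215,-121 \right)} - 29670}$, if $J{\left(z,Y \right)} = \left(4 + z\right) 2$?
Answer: $2 i \sqrt{7523} \approx 173.47 i$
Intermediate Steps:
$J{\left(z,Y \right)} = 8 + 2 z$
$\sqrt{J{\left(-215,-121 \right)} - 29670} = \sqrt{\left(8 + 2 \left(-215\right)\right) - 29670} = \sqrt{\left(8 - 430\right) - 29670} = \sqrt{-422 - 29670} = \sqrt{-30092} = 2 i \sqrt{7523}$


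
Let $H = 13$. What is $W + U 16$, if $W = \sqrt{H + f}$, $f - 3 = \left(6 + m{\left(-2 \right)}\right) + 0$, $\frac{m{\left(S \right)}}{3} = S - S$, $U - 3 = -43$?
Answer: $-640 + \sqrt{22} \approx -635.31$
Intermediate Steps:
$U = -40$ ($U = 3 - 43 = -40$)
$m{\left(S \right)} = 0$ ($m{\left(S \right)} = 3 \left(S - S\right) = 3 \cdot 0 = 0$)
$f = 9$ ($f = 3 + \left(\left(6 + 0\right) + 0\right) = 3 + \left(6 + 0\right) = 3 + 6 = 9$)
$W = \sqrt{22}$ ($W = \sqrt{13 + 9} = \sqrt{22} \approx 4.6904$)
$W + U 16 = \sqrt{22} - 640 = -640 + \sqrt{22}$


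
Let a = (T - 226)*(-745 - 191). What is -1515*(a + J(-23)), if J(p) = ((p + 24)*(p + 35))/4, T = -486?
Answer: -1009649025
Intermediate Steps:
J(p) = (24 + p)*(35 + p)/4 (J(p) = ((24 + p)*(35 + p))*(¼) = (24 + p)*(35 + p)/4)
a = 666432 (a = (-486 - 226)*(-745 - 191) = -712*(-936) = 666432)
-1515*(a + J(-23)) = -1515*(666432 + (210 + (¼)*(-23)² + (59/4)*(-23))) = -1515*(666432 + (210 + (¼)*529 - 1357/4)) = -1515*(666432 + (210 + 529/4 - 1357/4)) = -1515*(666432 + 3) = -1515*666435 = -1009649025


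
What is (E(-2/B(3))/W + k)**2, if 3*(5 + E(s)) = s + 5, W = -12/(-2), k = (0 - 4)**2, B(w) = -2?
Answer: 961/4 ≈ 240.25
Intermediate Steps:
k = 16 (k = (-4)**2 = 16)
W = 6 (W = -12*(-1/2) = 6)
E(s) = -10/3 + s/3 (E(s) = -5 + (s + 5)/3 = -5 + (5 + s)/3 = -5 + (5/3 + s/3) = -10/3 + s/3)
(E(-2/B(3))/W + k)**2 = ((-10/3 + (-2/(-2))/3)/6 + 16)**2 = ((-10/3 + (-2*(-1/2))/3)*(1/6) + 16)**2 = ((-10/3 + (1/3)*1)*(1/6) + 16)**2 = ((-10/3 + 1/3)*(1/6) + 16)**2 = (-3*1/6 + 16)**2 = (-1/2 + 16)**2 = (31/2)**2 = 961/4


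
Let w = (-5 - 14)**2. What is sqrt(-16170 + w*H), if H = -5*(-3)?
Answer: 3*I*sqrt(1195) ≈ 103.71*I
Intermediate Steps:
w = 361 (w = (-19)**2 = 361)
H = 15
sqrt(-16170 + w*H) = sqrt(-16170 + 361*15) = sqrt(-16170 + 5415) = sqrt(-10755) = 3*I*sqrt(1195)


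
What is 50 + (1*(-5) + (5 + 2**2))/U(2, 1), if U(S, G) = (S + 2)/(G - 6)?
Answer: 45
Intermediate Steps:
U(S, G) = (2 + S)/(-6 + G)
50 + (1*(-5) + (5 + 2**2))/U(2, 1) = 50 + (1*(-5) + (5 + 2**2))/(((2 + 2)/(-6 + 1))) = 50 + (-5 + (5 + 4))/((4/(-5))) = 50 + (-5 + 9)/((-1/5*4)) = 50 + 4/(-4/5) = 50 - 5/4*4 = 50 - 5 = 45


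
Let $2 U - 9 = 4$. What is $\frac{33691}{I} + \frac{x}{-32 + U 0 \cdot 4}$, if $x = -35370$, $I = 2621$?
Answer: $\frac{46891441}{41936} \approx 1118.2$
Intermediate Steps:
$U = \frac{13}{2}$ ($U = \frac{9}{2} + \frac{1}{2} \cdot 4 = \frac{9}{2} + 2 = \frac{13}{2} \approx 6.5$)
$\frac{33691}{I} + \frac{x}{-32 + U 0 \cdot 4} = \frac{33691}{2621} - \frac{35370}{-32 + \frac{13 \cdot 0 \cdot 4}{2}} = 33691 \cdot \frac{1}{2621} - \frac{35370}{-32 + \frac{13}{2} \cdot 0} = \frac{33691}{2621} - \frac{35370}{-32 + 0} = \frac{33691}{2621} - \frac{35370}{-32} = \frac{33691}{2621} - - \frac{17685}{16} = \frac{33691}{2621} + \frac{17685}{16} = \frac{46891441}{41936}$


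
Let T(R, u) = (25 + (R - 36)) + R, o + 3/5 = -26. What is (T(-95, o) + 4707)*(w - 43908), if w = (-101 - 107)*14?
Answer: -210970920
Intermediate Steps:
o = -133/5 (o = -⅗ - 26 = -133/5 ≈ -26.600)
w = -2912 (w = -208*14 = -2912)
T(R, u) = -11 + 2*R (T(R, u) = (25 + (-36 + R)) + R = (-11 + R) + R = -11 + 2*R)
(T(-95, o) + 4707)*(w - 43908) = ((-11 + 2*(-95)) + 4707)*(-2912 - 43908) = ((-11 - 190) + 4707)*(-46820) = (-201 + 4707)*(-46820) = 4506*(-46820) = -210970920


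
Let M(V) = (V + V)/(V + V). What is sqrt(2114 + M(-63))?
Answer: 3*sqrt(235) ≈ 45.989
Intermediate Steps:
M(V) = 1 (M(V) = (2*V)/((2*V)) = (2*V)*(1/(2*V)) = 1)
sqrt(2114 + M(-63)) = sqrt(2114 + 1) = sqrt(2115) = 3*sqrt(235)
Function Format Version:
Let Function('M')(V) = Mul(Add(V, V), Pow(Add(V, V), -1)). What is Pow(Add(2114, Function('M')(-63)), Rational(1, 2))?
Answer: Mul(3, Pow(235, Rational(1, 2))) ≈ 45.989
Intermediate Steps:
Function('M')(V) = 1 (Function('M')(V) = Mul(Mul(2, V), Pow(Mul(2, V), -1)) = Mul(Mul(2, V), Mul(Rational(1, 2), Pow(V, -1))) = 1)
Pow(Add(2114, Function('M')(-63)), Rational(1, 2)) = Pow(Add(2114, 1), Rational(1, 2)) = Pow(2115, Rational(1, 2)) = Mul(3, Pow(235, Rational(1, 2)))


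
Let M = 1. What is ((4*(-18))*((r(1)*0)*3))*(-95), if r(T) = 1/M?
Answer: 0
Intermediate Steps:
r(T) = 1 (r(T) = 1/1 = 1)
((4*(-18))*((r(1)*0)*3))*(-95) = ((4*(-18))*((1*0)*3))*(-95) = -0*3*(-95) = -72*0*(-95) = 0*(-95) = 0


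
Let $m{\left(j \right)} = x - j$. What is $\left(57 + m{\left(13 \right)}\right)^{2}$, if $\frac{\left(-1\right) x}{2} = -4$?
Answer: $2704$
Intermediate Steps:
$x = 8$ ($x = \left(-2\right) \left(-4\right) = 8$)
$m{\left(j \right)} = 8 - j$
$\left(57 + m{\left(13 \right)}\right)^{2} = \left(57 + \left(8 - 13\right)\right)^{2} = \left(57 - 5\right)^{2} = 52^{2} = 2704$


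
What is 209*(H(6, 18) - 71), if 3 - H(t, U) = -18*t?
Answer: 8360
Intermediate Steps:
H(t, U) = 3 + 18*t (H(t, U) = 3 - (-18)*t = 3 + 18*t)
209*(H(6, 18) - 71) = 209*((3 + 18*6) - 71) = 209*((3 + 108) - 71) = 209*(111 - 71) = 209*40 = 8360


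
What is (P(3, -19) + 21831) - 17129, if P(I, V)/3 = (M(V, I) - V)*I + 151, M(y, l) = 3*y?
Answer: 4813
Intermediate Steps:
P(I, V) = 453 + 6*I*V (P(I, V) = 3*((3*V - V)*I + 151) = 3*((2*V)*I + 151) = 3*(2*I*V + 151) = 3*(151 + 2*I*V) = 453 + 6*I*V)
(P(3, -19) + 21831) - 17129 = ((453 + 6*3*(-19)) + 21831) - 17129 = ((453 - 342) + 21831) - 17129 = (111 + 21831) - 17129 = 21942 - 17129 = 4813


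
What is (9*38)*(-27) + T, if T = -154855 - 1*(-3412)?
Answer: -160677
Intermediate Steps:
T = -151443 (T = -154855 + 3412 = -151443)
(9*38)*(-27) + T = (9*38)*(-27) - 151443 = 342*(-27) - 151443 = -9234 - 151443 = -160677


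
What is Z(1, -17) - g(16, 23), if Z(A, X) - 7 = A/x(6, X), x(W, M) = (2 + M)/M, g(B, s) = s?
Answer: -223/15 ≈ -14.867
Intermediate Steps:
x(W, M) = (2 + M)/M
Z(A, X) = 7 + A*X/(2 + X) (Z(A, X) = 7 + A/(((2 + X)/X)) = 7 + A*(X/(2 + X)) = 7 + A*X/(2 + X))
Z(1, -17) - g(16, 23) = (14 + 7*(-17) + 1*(-17))/(2 - 17) - 1*23 = (14 - 119 - 17)/(-15) - 23 = -1/15*(-122) - 23 = 122/15 - 23 = -223/15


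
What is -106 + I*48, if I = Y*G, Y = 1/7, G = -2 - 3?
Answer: -982/7 ≈ -140.29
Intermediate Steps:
G = -5
Y = ⅐ ≈ 0.14286
I = -5/7 (I = (⅐)*(-5) = -5/7 ≈ -0.71429)
-106 + I*48 = -106 - 5/7*48 = -106 - 240/7 = -982/7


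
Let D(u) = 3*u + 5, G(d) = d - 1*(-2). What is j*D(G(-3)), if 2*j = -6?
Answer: -6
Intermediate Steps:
j = -3 (j = (½)*(-6) = -3)
G(d) = 2 + d (G(d) = d + 2 = 2 + d)
D(u) = 5 + 3*u
j*D(G(-3)) = -3*(5 + 3*(2 - 3)) = -3*(5 + 3*(-1)) = -3*(5 - 3) = -3*2 = -6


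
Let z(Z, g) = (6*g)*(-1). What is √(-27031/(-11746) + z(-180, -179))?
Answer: √148495692310/11746 ≈ 32.807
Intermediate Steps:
z(Z, g) = -6*g
√(-27031/(-11746) + z(-180, -179)) = √(-27031/(-11746) - 6*(-179)) = √(-27031*(-1/11746) + 1074) = √(27031/11746 + 1074) = √(12642235/11746) = √148495692310/11746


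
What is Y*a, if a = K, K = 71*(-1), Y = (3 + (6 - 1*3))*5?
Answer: -2130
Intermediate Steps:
Y = 30 (Y = (3 + (6 - 3))*5 = (3 + 3)*5 = 6*5 = 30)
K = -71
a = -71
Y*a = 30*(-71) = -2130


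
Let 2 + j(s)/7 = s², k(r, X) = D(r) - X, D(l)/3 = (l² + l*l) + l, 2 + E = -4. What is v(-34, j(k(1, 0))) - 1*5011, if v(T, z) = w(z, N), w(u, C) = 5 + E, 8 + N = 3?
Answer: -5012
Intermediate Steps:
N = -5 (N = -8 + 3 = -5)
E = -6 (E = -2 - 4 = -6)
w(u, C) = -1 (w(u, C) = 5 - 6 = -1)
D(l) = 3*l + 6*l² (D(l) = 3*((l² + l*l) + l) = 3*((l² + l²) + l) = 3*(2*l² + l) = 3*(l + 2*l²) = 3*l + 6*l²)
k(r, X) = -X + 3*r*(1 + 2*r) (k(r, X) = 3*r*(1 + 2*r) - X = -X + 3*r*(1 + 2*r))
j(s) = -14 + 7*s²
v(T, z) = -1
v(-34, j(k(1, 0))) - 1*5011 = -1 - 1*5011 = -1 - 5011 = -5012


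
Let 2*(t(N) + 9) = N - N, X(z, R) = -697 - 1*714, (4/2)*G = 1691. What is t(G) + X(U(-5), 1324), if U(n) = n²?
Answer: -1420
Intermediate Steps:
G = 1691/2 (G = (½)*1691 = 1691/2 ≈ 845.50)
X(z, R) = -1411 (X(z, R) = -697 - 714 = -1411)
t(N) = -9 (t(N) = -9 + (N - N)/2 = -9 + (½)*0 = -9 + 0 = -9)
t(G) + X(U(-5), 1324) = -9 - 1411 = -1420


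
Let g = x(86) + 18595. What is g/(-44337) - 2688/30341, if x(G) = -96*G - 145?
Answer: -142824670/448409639 ≈ -0.31851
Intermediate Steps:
x(G) = -145 - 96*G
g = 10194 (g = (-145 - 96*86) + 18595 = (-145 - 8256) + 18595 = -8401 + 18595 = 10194)
g/(-44337) - 2688/30341 = 10194/(-44337) - 2688/30341 = 10194*(-1/44337) - 2688*1/30341 = -3398/14779 - 2688/30341 = -142824670/448409639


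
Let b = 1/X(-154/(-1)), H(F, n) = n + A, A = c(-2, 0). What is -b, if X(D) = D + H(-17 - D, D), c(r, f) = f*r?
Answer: -1/308 ≈ -0.0032468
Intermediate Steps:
A = 0 (A = 0*(-2) = 0)
H(F, n) = n (H(F, n) = n + 0 = n)
X(D) = 2*D (X(D) = D + D = 2*D)
b = 1/308 (b = 1/(2*(-154/(-1))) = 1/(2*(-154*(-1))) = 1/(2*154) = 1/308 ≈ 0.0032468)
-b = -1*1/308 = -1/308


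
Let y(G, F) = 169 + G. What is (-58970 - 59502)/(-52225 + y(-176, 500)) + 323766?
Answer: 2113883023/6529 ≈ 3.2377e+5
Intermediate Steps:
(-58970 - 59502)/(-52225 + y(-176, 500)) + 323766 = (-58970 - 59502)/(-52225 + (169 - 176)) + 323766 = -118472/(-52225 - 7) + 323766 = -118472/(-52232) + 323766 = -118472*(-1/52232) + 323766 = 14809/6529 + 323766 = 2113883023/6529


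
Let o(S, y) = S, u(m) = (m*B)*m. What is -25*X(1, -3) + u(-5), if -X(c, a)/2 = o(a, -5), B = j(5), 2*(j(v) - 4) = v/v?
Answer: -75/2 ≈ -37.500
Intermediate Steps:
j(v) = 9/2 (j(v) = 4 + (v/v)/2 = 4 + (½)*1 = 4 + ½ = 9/2)
B = 9/2 ≈ 4.5000
u(m) = 9*m²/2 (u(m) = (m*(9/2))*m = (9*m/2)*m = 9*m²/2)
X(c, a) = -2*a
-25*X(1, -3) + u(-5) = -(-50)*(-3) + (9/2)*(-5)² = -25*6 + (9/2)*25 = -150 + 225/2 = -75/2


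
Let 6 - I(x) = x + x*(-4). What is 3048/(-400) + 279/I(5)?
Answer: 1983/350 ≈ 5.6657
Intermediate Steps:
I(x) = 6 + 3*x (I(x) = 6 - (x + x*(-4)) = 6 - (x - 4*x) = 6 - (-3)*x = 6 + 3*x)
3048/(-400) + 279/I(5) = 3048/(-400) + 279/(6 + 3*5) = 3048*(-1/400) + 279/(6 + 15) = -381/50 + 279/21 = -381/50 + 279*(1/21) = -381/50 + 93/7 = 1983/350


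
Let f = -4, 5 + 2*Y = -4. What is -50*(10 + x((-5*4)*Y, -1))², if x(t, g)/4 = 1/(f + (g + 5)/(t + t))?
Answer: -129605000/32041 ≈ -4045.0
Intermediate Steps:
Y = -9/2 (Y = -5/2 + (½)*(-4) = -5/2 - 2 = -9/2 ≈ -4.5000)
x(t, g) = 4/(-4 + (5 + g)/(2*t)) (x(t, g) = 4/(-4 + (g + 5)/(t + t)) = 4/(-4 + (5 + g)/((2*t))) = 4/(-4 + (5 + g)*(1/(2*t))) = 4/(-4 + (5 + g)/(2*t)))
-50*(10 + x((-5*4)*Y, -1))² = -50*(10 + 8*(-5*4*(-9/2))/(5 - 1 - 8*(-5*4)*(-9)/2))² = -50*(10 + 8*(-20*(-9/2))/(5 - 1 - (-160)*(-9)/2))² = -50*(10 + 8*90/(5 - 1 - 8*90))² = -50*(10 + 8*90/(5 - 1 - 720))² = -50*(10 + 8*90/(-716))² = -50*(10 + 8*90*(-1/716))² = -50*(10 - 180/179)² = -50*(1610/179)² = -50*2592100/32041 = -129605000/32041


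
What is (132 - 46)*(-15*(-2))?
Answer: 2580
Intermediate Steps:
(132 - 46)*(-15*(-2)) = 86*30 = 2580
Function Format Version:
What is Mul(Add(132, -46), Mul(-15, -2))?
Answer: 2580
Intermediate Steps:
Mul(Add(132, -46), Mul(-15, -2)) = Mul(86, 30) = 2580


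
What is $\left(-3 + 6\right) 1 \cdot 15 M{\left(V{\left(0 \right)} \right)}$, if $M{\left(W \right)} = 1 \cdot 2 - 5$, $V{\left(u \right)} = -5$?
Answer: $-135$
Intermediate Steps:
$M{\left(W \right)} = -3$ ($M{\left(W \right)} = 2 - 5 = -3$)
$\left(-3 + 6\right) 1 \cdot 15 M{\left(V{\left(0 \right)} \right)} = \left(-3 + 6\right) 1 \cdot 15 \left(-3\right) = 3 \cdot 1 \cdot 15 \left(-3\right) = 3 \cdot 15 \left(-3\right) = 45 \left(-3\right) = -135$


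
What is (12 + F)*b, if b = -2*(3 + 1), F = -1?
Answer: -88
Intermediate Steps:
b = -8 (b = -2*4 = -8)
(12 + F)*b = (12 - 1)*(-8) = 11*(-8) = -88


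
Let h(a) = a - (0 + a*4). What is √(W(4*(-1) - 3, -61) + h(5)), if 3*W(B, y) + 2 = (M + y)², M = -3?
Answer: √12147/3 ≈ 36.738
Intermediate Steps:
W(B, y) = -⅔ + (-3 + y)²/3
h(a) = -3*a (h(a) = a - (0 + 4*a) = a - 4*a = -3*a)
√(W(4*(-1) - 3, -61) + h(5)) = √((-⅔ + (-3 - 61)²/3) - 3*5) = √((-⅔ + (⅓)*(-64)²) - 15) = √((-⅔ + (⅓)*4096) - 15) = √((-⅔ + 4096/3) - 15) = √(4094/3 - 15) = √(4049/3) = √12147/3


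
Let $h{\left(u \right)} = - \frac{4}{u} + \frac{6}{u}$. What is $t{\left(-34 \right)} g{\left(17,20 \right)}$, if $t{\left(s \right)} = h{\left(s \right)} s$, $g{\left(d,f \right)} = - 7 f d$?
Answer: $-4760$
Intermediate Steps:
$h{\left(u \right)} = \frac{2}{u}$
$g{\left(d,f \right)} = - 7 d f$
$t{\left(s \right)} = 2$ ($t{\left(s \right)} = \frac{2}{s} s = 2$)
$t{\left(-34 \right)} g{\left(17,20 \right)} = 2 \left(\left(-7\right) 17 \cdot 20\right) = 2 \left(-2380\right) = -4760$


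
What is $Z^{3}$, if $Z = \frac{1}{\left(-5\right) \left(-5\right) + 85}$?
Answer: $\frac{1}{1331000} \approx 7.5131 \cdot 10^{-7}$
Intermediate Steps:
$Z = \frac{1}{110}$ ($Z = \frac{1}{25 + 85} = \frac{1}{110} \approx 0.0090909$)
$Z^{3} = \left(\frac{1}{110}\right)^{3} = \frac{1}{1331000}$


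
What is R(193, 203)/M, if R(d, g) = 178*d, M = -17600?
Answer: -17177/8800 ≈ -1.9519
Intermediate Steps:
R(193, 203)/M = (178*193)/(-17600) = 34354*(-1/17600) = -17177/8800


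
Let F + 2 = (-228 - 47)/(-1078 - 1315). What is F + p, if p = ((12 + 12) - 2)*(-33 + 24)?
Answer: -478325/2393 ≈ -199.89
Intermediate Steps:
F = -4511/2393 (F = -2 + (-228 - 47)/(-1078 - 1315) = -2 - 275/(-2393) = -2 - 275*(-1/2393) = -2 + 275/2393 = -4511/2393 ≈ -1.8851)
p = -198 (p = (24 - 2)*(-9) = 22*(-9) = -198)
F + p = -4511/2393 - 198 = -478325/2393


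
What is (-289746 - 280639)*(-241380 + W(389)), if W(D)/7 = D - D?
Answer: 137679531300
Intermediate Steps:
W(D) = 0 (W(D) = 7*(D - D) = 7*0 = 0)
(-289746 - 280639)*(-241380 + W(389)) = (-289746 - 280639)*(-241380 + 0) = -570385*(-241380) = 137679531300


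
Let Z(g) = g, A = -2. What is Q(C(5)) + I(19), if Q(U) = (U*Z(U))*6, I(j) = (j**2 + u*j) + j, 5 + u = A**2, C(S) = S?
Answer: 511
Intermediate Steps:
u = -1 (u = -5 + (-2)**2 = -5 + 4 = -1)
I(j) = j**2 (I(j) = (j**2 - j) + j = j**2)
Q(U) = 6*U**2 (Q(U) = (U*U)*6 = U**2*6 = 6*U**2)
Q(C(5)) + I(19) = 6*5**2 + 19**2 = 6*25 + 361 = 150 + 361 = 511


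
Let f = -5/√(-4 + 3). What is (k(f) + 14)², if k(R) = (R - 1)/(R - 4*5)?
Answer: 287448/1445 - 45562*I/7225 ≈ 198.93 - 6.3062*I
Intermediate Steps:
f = 5*I (f = -5*(-I) = -(-5)*I = 5*I ≈ 5.0*I)
k(R) = (-1 + R)/(-20 + R) (k(R) = (-1 + R)/(R - 20) = (-1 + R)/(-20 + R))
(k(f) + 14)² = ((-1 + 5*I)/(-20 + 5*I) + 14)² = (((-20 - 5*I)/425)*(-1 + 5*I) + 14)² = ((-1 + 5*I)*(-20 - 5*I)/425 + 14)² = (14 + (-1 + 5*I)*(-20 - 5*I)/425)²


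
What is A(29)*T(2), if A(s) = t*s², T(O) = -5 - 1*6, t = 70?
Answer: -647570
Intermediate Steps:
T(O) = -11 (T(O) = -5 - 6 = -11)
A(s) = 70*s²
A(29)*T(2) = (70*29²)*(-11) = (70*841)*(-11) = 58870*(-11) = -647570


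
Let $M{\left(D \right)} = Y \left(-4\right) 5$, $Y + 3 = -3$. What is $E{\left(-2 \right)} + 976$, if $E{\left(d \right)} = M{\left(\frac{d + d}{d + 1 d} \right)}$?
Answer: $1096$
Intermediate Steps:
$Y = -6$ ($Y = -3 - 3 = -6$)
$M{\left(D \right)} = 120$ ($M{\left(D \right)} = \left(-6\right) \left(-4\right) 5 = 24 \cdot 5 = 120$)
$E{\left(d \right)} = 120$
$E{\left(-2 \right)} + 976 = 120 + 976 = 1096$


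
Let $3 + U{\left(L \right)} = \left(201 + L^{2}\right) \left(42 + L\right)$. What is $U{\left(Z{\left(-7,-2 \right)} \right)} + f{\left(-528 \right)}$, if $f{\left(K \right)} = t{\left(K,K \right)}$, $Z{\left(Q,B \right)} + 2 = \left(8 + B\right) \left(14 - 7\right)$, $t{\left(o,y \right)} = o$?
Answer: $147151$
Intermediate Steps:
$Z{\left(Q,B \right)} = 54 + 7 B$ ($Z{\left(Q,B \right)} = -2 + \left(8 + B\right) \left(14 - 7\right) = -2 + \left(8 + B\right) 7 = -2 + \left(56 + 7 B\right) = 54 + 7 B$)
$f{\left(K \right)} = K$
$U{\left(L \right)} = -3 + \left(42 + L\right) \left(201 + L^{2}\right)$ ($U{\left(L \right)} = -3 + \left(201 + L^{2}\right) \left(42 + L\right) = -3 + \left(42 + L\right) \left(201 + L^{2}\right)$)
$U{\left(Z{\left(-7,-2 \right)} \right)} + f{\left(-528 \right)} = \left(8439 + \left(54 + 7 \left(-2\right)\right)^{3} + 42 \left(54 + 7 \left(-2\right)\right)^{2} + 201 \left(54 + 7 \left(-2\right)\right)\right) - 528 = \left(8439 + \left(54 - 14\right)^{3} + 42 \left(54 - 14\right)^{2} + 201 \left(54 - 14\right)\right) - 528 = \left(8439 + 40^{3} + 42 \cdot 40^{2} + 201 \cdot 40\right) - 528 = \left(8439 + 64000 + 42 \cdot 1600 + 8040\right) - 528 = \left(8439 + 64000 + 67200 + 8040\right) - 528 = 147679 - 528 = 147151$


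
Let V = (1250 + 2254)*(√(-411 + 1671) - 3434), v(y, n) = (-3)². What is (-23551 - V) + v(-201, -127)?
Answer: 12009194 - 21024*√35 ≈ 1.1885e+7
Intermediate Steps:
v(y, n) = 9
V = -12032736 + 21024*√35 (V = 3504*(√1260 - 3434) = 3504*(6*√35 - 3434) = 3504*(-3434 + 6*√35) = -12032736 + 21024*√35 ≈ -1.1908e+7)
(-23551 - V) + v(-201, -127) = (-23551 - (-12032736 + 21024*√35)) + 9 = (-23551 + (12032736 - 21024*√35)) + 9 = (12009185 - 21024*√35) + 9 = 12009194 - 21024*√35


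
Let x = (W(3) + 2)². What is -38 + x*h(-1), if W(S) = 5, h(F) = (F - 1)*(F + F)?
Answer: 158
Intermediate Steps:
h(F) = 2*F*(-1 + F) (h(F) = (-1 + F)*(2*F) = 2*F*(-1 + F))
x = 49 (x = (5 + 2)² = 7² = 49)
-38 + x*h(-1) = -38 + 49*(2*(-1)*(-1 - 1)) = -38 + 49*(2*(-1)*(-2)) = -38 + 49*4 = -38 + 196 = 158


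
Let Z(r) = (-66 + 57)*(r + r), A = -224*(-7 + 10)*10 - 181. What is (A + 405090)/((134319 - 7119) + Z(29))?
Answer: 398189/126678 ≈ 3.1433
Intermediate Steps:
A = -6901 (A = -672*10 - 181 = -224*30 - 181 = -6720 - 181 = -6901)
Z(r) = -18*r
(A + 405090)/((134319 - 7119) + Z(29)) = (-6901 + 405090)/((134319 - 7119) - 18*29) = 398189/(127200 - 522) = 398189/126678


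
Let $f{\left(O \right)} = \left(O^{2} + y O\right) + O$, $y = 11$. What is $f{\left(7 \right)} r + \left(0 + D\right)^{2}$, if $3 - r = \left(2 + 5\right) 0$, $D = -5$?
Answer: $424$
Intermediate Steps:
$f{\left(O \right)} = O^{2} + 12 O$ ($f{\left(O \right)} = \left(O^{2} + 11 O\right) + O = O^{2} + 12 O$)
$r = 3$ ($r = 3 - \left(2 + 5\right) 0 = 3 - 7 \cdot 0 = 3 - 0 = 3 + 0 = 3$)
$f{\left(7 \right)} r + \left(0 + D\right)^{2} = 7 \left(12 + 7\right) 3 + \left(0 - 5\right)^{2} = 7 \cdot 19 \cdot 3 + \left(-5\right)^{2} = 133 \cdot 3 + 25 = 399 + 25 = 424$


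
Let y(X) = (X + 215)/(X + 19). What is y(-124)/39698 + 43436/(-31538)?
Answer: -12932622457/9389966430 ≈ -1.3773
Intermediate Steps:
y(X) = (215 + X)/(19 + X)
y(-124)/39698 + 43436/(-31538) = ((215 - 124)/(19 - 124))/39698 + 43436/(-31538) = (91/(-105))*(1/39698) + 43436*(-1/31538) = -1/105*91*(1/39698) - 21718/15769 = -13/15*1/39698 - 21718/15769 = -13/595470 - 21718/15769 = -12932622457/9389966430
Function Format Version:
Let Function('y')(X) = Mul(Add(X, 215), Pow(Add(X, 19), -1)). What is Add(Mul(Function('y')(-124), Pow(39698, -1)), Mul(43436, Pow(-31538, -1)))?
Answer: Rational(-12932622457, 9389966430) ≈ -1.3773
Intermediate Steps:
Function('y')(X) = Mul(Pow(Add(19, X), -1), Add(215, X)) (Function('y')(X) = Mul(Add(215, X), Pow(Add(19, X), -1)) = Mul(Pow(Add(19, X), -1), Add(215, X)))
Add(Mul(Function('y')(-124), Pow(39698, -1)), Mul(43436, Pow(-31538, -1))) = Add(Mul(Mul(Pow(Add(19, -124), -1), Add(215, -124)), Pow(39698, -1)), Mul(43436, Pow(-31538, -1))) = Add(Mul(Mul(Pow(-105, -1), 91), Rational(1, 39698)), Mul(43436, Rational(-1, 31538))) = Add(Mul(Mul(Rational(-1, 105), 91), Rational(1, 39698)), Rational(-21718, 15769)) = Add(Mul(Rational(-13, 15), Rational(1, 39698)), Rational(-21718, 15769)) = Add(Rational(-13, 595470), Rational(-21718, 15769)) = Rational(-12932622457, 9389966430)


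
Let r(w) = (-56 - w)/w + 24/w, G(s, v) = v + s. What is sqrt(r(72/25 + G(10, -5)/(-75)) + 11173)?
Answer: 2*sqrt(124220553)/211 ≈ 105.64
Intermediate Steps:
G(s, v) = s + v
r(w) = 24/w + (-56 - w)/w (r(w) = (-56 - w)/w + 24/w = 24/w + (-56 - w)/w)
sqrt(r(72/25 + G(10, -5)/(-75)) + 11173) = sqrt((-32 - (72/25 + (10 - 5)/(-75)))/(72/25 + (10 - 5)/(-75)) + 11173) = sqrt((-32 - (72*(1/25) + 5*(-1/75)))/(72*(1/25) + 5*(-1/75)) + 11173) = sqrt((-32 - (72/25 - 1/15))/(72/25 - 1/15) + 11173) = sqrt((-32 - 1*211/75)/(211/75) + 11173) = sqrt(75*(-32 - 211/75)/211 + 11173) = sqrt((75/211)*(-2611/75) + 11173) = sqrt(-2611/211 + 11173) = sqrt(2354892/211) = 2*sqrt(124220553)/211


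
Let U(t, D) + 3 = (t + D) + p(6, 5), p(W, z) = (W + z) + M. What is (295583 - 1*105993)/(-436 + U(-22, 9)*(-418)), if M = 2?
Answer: 94795/409 ≈ 231.77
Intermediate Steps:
p(W, z) = 2 + W + z (p(W, z) = (W + z) + 2 = 2 + W + z)
U(t, D) = 10 + D + t (U(t, D) = -3 + ((t + D) + (2 + 6 + 5)) = -3 + ((D + t) + 13) = -3 + (13 + D + t) = 10 + D + t)
(295583 - 1*105993)/(-436 + U(-22, 9)*(-418)) = (295583 - 1*105993)/(-436 + (10 + 9 - 22)*(-418)) = (295583 - 105993)/(-436 - 3*(-418)) = 189590/(-436 + 1254) = 189590/818 = 189590*(1/818) = 94795/409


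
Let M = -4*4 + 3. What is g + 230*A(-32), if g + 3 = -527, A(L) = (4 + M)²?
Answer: 18100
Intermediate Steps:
M = -13 (M = -16 + 3 = -13)
A(L) = 81 (A(L) = (4 - 13)² = (-9)² = 81)
g = -530 (g = -3 - 527 = -530)
g + 230*A(-32) = -530 + 230*81 = -530 + 18630 = 18100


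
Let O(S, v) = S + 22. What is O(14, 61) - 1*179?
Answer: -143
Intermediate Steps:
O(S, v) = 22 + S
O(14, 61) - 1*179 = (22 + 14) - 1*179 = 36 - 179 = -143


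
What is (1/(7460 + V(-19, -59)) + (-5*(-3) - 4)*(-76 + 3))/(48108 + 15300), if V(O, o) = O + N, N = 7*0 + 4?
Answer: -996389/78678760 ≈ -0.012664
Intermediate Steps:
N = 4 (N = 0 + 4 = 4)
V(O, o) = 4 + O (V(O, o) = O + 4 = 4 + O)
(1/(7460 + V(-19, -59)) + (-5*(-3) - 4)*(-76 + 3))/(48108 + 15300) = (1/(7460 + (4 - 19)) + (-5*(-3) - 4)*(-76 + 3))/(48108 + 15300) = (1/(7460 - 15) + (15 - 4)*(-73))/63408 = (1/7445 + 11*(-73))*(1/63408) = (1/7445 - 803)*(1/63408) = -5978334/7445*1/63408 = -996389/78678760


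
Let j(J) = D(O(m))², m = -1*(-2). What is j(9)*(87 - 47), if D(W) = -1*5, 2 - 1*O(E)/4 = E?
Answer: 1000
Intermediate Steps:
m = 2
O(E) = 8 - 4*E
D(W) = -5
j(J) = 25 (j(J) = (-5)² = 25)
j(9)*(87 - 47) = 25*(87 - 47) = 25*40 = 1000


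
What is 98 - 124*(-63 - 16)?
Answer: 9894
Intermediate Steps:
98 - 124*(-63 - 16) = 98 - 124*(-79) = 98 + 9796 = 9894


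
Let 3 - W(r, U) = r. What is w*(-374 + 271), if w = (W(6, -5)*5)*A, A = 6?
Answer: 9270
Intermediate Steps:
W(r, U) = 3 - r
w = -90 (w = ((3 - 1*6)*5)*6 = ((3 - 6)*5)*6 = -3*5*6 = -15*6 = -90)
w*(-374 + 271) = -90*(-374 + 271) = -90*(-103) = 9270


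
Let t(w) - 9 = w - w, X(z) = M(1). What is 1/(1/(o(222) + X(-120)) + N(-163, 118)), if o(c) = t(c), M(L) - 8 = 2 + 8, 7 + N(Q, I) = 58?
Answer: 27/1378 ≈ 0.019594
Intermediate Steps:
N(Q, I) = 51 (N(Q, I) = -7 + 58 = 51)
M(L) = 18 (M(L) = 8 + (2 + 8) = 8 + 10 = 18)
X(z) = 18
t(w) = 9 (t(w) = 9 + (w - w) = 9 + 0 = 9)
o(c) = 9
1/(1/(o(222) + X(-120)) + N(-163, 118)) = 1/(1/(9 + 18) + 51) = 1/(1/27 + 51) = 1/(1378/27) = 27/1378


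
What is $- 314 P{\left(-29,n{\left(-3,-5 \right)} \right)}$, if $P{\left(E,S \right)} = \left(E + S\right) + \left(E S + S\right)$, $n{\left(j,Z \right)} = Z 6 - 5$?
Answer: $-287624$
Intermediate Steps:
$n{\left(j,Z \right)} = -5 + 6 Z$ ($n{\left(j,Z \right)} = 6 Z - 5 = -5 + 6 Z$)
$P{\left(E,S \right)} = E + 2 S + E S$ ($P{\left(E,S \right)} = \left(E + S\right) + \left(S + E S\right) = E + 2 S + E S$)
$- 314 P{\left(-29,n{\left(-3,-5 \right)} \right)} = - 314 \left(-29 + 2 \left(-5 + 6 \left(-5\right)\right) - 29 \left(-5 + 6 \left(-5\right)\right)\right) = - 314 \left(-29 + 2 \left(-5 - 30\right) - 29 \left(-5 - 30\right)\right) = - 314 \left(-29 + 2 \left(-35\right) - -1015\right) = - 314 \left(-29 - 70 + 1015\right) = \left(-314\right) 916 = -287624$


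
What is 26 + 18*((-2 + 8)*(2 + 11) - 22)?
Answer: 1034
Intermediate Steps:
26 + 18*((-2 + 8)*(2 + 11) - 22) = 26 + 18*(6*13 - 22) = 26 + 18*(78 - 22) = 26 + 18*56 = 26 + 1008 = 1034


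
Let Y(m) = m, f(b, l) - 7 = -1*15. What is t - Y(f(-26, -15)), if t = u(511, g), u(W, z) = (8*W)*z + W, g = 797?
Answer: 3258655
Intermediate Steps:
u(W, z) = W + 8*W*z (u(W, z) = 8*W*z + W = W + 8*W*z)
f(b, l) = -8 (f(b, l) = 7 - 1*15 = 7 - 15 = -8)
t = 3258647 (t = 511*(1 + 8*797) = 511*(1 + 6376) = 511*6377 = 3258647)
t - Y(f(-26, -15)) = 3258647 - 1*(-8) = 3258647 + 8 = 3258655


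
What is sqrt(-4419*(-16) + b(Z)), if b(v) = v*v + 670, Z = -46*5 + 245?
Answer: sqrt(71599) ≈ 267.58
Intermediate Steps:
Z = 15 (Z = -230 + 245 = 15)
b(v) = 670 + v**2 (b(v) = v**2 + 670 = 670 + v**2)
sqrt(-4419*(-16) + b(Z)) = sqrt(-4419*(-16) + (670 + 15**2)) = sqrt(70704 + (670 + 225)) = sqrt(70704 + 895) = sqrt(71599)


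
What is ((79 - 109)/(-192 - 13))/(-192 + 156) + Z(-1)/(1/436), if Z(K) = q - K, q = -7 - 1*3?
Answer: -965305/246 ≈ -3924.0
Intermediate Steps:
q = -10 (q = -7 - 3 = -10)
Z(K) = -10 - K
((79 - 109)/(-192 - 13))/(-192 + 156) + Z(-1)/(1/436) = ((79 - 109)/(-192 - 13))/(-192 + 156) + (-10 - 1*(-1))/(1/436) = -30/(-205)/(-36) + (-10 + 1)/(1/436) = -30*(-1/205)*(-1/36) - 9*436 = (6/41)*(-1/36) - 3924 = -1/246 - 3924 = -965305/246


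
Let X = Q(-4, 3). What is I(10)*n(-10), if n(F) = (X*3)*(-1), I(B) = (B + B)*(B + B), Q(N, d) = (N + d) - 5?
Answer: 7200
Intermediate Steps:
Q(N, d) = -5 + N + d
I(B) = 4*B**2 (I(B) = (2*B)*(2*B) = 4*B**2)
X = -6 (X = -5 - 4 + 3 = -6)
n(F) = 18 (n(F) = -6*3*(-1) = -18*(-1) = 18)
I(10)*n(-10) = (4*10**2)*18 = (4*100)*18 = 400*18 = 7200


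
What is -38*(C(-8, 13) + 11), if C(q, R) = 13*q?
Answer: 3534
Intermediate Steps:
-38*(C(-8, 13) + 11) = -38*(13*(-8) + 11) = -38*(-104 + 11) = -38*(-93) = 3534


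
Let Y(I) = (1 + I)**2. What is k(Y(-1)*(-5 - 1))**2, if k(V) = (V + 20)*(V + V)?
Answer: 0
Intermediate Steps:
k(V) = 2*V*(20 + V) (k(V) = (20 + V)*(2*V) = 2*V*(20 + V))
k(Y(-1)*(-5 - 1))**2 = (2*((1 - 1)**2*(-5 - 1))*(20 + (1 - 1)**2*(-5 - 1)))**2 = (2*(0**2*(-6))*(20 + 0**2*(-6)))**2 = (2*(0*(-6))*(20 + 0*(-6)))**2 = (2*0*(20 + 0))**2 = (2*0*20)**2 = 0**2 = 0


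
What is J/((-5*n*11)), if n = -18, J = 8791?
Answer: 8791/990 ≈ 8.8798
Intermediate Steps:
J/((-5*n*11)) = 8791/((-5*(-18)*11)) = 8791/((90*11)) = 8791/990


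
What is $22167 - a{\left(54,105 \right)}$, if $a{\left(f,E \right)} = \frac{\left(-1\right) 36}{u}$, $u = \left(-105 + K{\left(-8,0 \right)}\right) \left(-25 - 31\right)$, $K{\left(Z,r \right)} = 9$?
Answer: $\frac{9930819}{448} \approx 22167.0$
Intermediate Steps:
$u = 5376$ ($u = \left(-105 + 9\right) \left(-25 - 31\right) = \left(-96\right) \left(-56\right) = 5376$)
$a{\left(f,E \right)} = - \frac{3}{448}$ ($a{\left(f,E \right)} = \frac{\left(-1\right) 36}{5376} = \left(-36\right) \frac{1}{5376} = - \frac{3}{448}$)
$22167 - a{\left(54,105 \right)} = 22167 - - \frac{3}{448} = 22167 + \frac{3}{448} = \frac{9930819}{448}$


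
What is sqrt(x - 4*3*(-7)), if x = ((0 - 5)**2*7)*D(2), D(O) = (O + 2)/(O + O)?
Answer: sqrt(259) ≈ 16.093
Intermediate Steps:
D(O) = (2 + O)/(2*O) (D(O) = (2 + O)/((2*O)) = (2 + O)*(1/(2*O)) = (2 + O)/(2*O))
x = 175 (x = ((0 - 5)**2*7)*((1/2)*(2 + 2)/2) = ((-5)**2*7)*((1/2)*(1/2)*4) = (25*7)*1 = 175*1 = 175)
sqrt(x - 4*3*(-7)) = sqrt(175 - 4*3*(-7)) = sqrt(175 - 12*(-7)) = sqrt(175 + 84) = sqrt(259)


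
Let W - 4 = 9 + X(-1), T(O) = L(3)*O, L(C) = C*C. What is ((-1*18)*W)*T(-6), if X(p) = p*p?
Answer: 13608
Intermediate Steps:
L(C) = C²
T(O) = 9*O (T(O) = 3²*O = 9*O)
X(p) = p²
W = 14 (W = 4 + (9 + (-1)²) = 4 + (9 + 1) = 4 + 10 = 14)
((-1*18)*W)*T(-6) = (-1*18*14)*(9*(-6)) = -18*14*(-54) = -252*(-54) = 13608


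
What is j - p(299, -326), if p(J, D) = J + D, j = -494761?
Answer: -494734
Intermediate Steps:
p(J, D) = D + J
j - p(299, -326) = -494761 - (-326 + 299) = -494761 - 1*(-27) = -494761 + 27 = -494734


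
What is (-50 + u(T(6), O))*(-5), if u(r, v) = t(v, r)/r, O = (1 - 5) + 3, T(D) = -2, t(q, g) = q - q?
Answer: 250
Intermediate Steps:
t(q, g) = 0
O = -1 (O = -4 + 3 = -1)
u(r, v) = 0 (u(r, v) = 0/r = 0)
(-50 + u(T(6), O))*(-5) = (-50 + 0)*(-5) = -50*(-5) = 250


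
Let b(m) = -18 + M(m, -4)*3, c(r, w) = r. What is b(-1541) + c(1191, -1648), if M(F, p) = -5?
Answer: 1158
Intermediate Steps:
b(m) = -33 (b(m) = -18 - 5*3 = -18 - 15 = -33)
b(-1541) + c(1191, -1648) = -33 + 1191 = 1158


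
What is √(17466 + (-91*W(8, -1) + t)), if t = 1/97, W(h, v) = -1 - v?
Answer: √164337691/97 ≈ 132.16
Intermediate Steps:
t = 1/97 ≈ 0.010309
√(17466 + (-91*W(8, -1) + t)) = √(17466 + (-91*(-1 - 1*(-1)) + 1/97)) = √(17466 + (-91*(-1 + 1) + 1/97)) = √(17466 + (-91*0 + 1/97)) = √(17466 + (0 + 1/97)) = √(17466 + 1/97) = √(1694203/97) = √164337691/97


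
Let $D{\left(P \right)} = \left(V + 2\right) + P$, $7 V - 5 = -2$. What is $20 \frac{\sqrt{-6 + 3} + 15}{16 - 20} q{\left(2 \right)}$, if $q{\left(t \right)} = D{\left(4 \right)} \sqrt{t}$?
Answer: $\frac{225 \sqrt{2} \left(-15 - i \sqrt{3}\right)}{7} \approx -681.85 - 78.734 i$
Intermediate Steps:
$V = \frac{3}{7}$ ($V = \frac{5}{7} + \frac{1}{7} \left(-2\right) = \frac{5}{7} - \frac{2}{7} = \frac{3}{7} \approx 0.42857$)
$D{\left(P \right)} = \frac{17}{7} + P$ ($D{\left(P \right)} = \left(\frac{3}{7} + 2\right) + P = \frac{17}{7} + P$)
$q{\left(t \right)} = \frac{45 \sqrt{t}}{7}$ ($q{\left(t \right)} = \left(\frac{17}{7} + 4\right) \sqrt{t} = \frac{45 \sqrt{t}}{7}$)
$20 \frac{\sqrt{-6 + 3} + 15}{16 - 20} q{\left(2 \right)} = 20 \frac{\sqrt{-6 + 3} + 15}{16 - 20} \frac{45 \sqrt{2}}{7} = 20 \frac{\sqrt{-3} + 15}{-4} \frac{45 \sqrt{2}}{7} = 20 \left(i \sqrt{3} + 15\right) \left(- \frac{1}{4}\right) \frac{45 \sqrt{2}}{7} = 20 \left(15 + i \sqrt{3}\right) \left(- \frac{1}{4}\right) \frac{45 \sqrt{2}}{7} = 20 \left(- \frac{15}{4} - \frac{i \sqrt{3}}{4}\right) \frac{45 \sqrt{2}}{7} = \left(-75 - 5 i \sqrt{3}\right) \frac{45 \sqrt{2}}{7} = \frac{45 \sqrt{2} \left(-75 - 5 i \sqrt{3}\right)}{7}$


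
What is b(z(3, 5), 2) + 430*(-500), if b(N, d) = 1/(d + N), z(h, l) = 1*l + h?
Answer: -2149999/10 ≈ -2.1500e+5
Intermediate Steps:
z(h, l) = h + l (z(h, l) = l + h = h + l)
b(N, d) = 1/(N + d)
b(z(3, 5), 2) + 430*(-500) = 1/((3 + 5) + 2) + 430*(-500) = 1/(8 + 2) - 215000 = 1/10 - 215000 = -2149999/10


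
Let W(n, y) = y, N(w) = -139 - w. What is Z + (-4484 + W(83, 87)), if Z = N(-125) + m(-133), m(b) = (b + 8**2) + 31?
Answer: -4449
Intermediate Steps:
m(b) = 95 + b (m(b) = (b + 64) + 31 = (64 + b) + 31 = 95 + b)
Z = -52 (Z = (-139 - 1*(-125)) + (95 - 133) = (-139 + 125) - 38 = -14 - 38 = -52)
Z + (-4484 + W(83, 87)) = -52 + (-4484 + 87) = -52 - 4397 = -4449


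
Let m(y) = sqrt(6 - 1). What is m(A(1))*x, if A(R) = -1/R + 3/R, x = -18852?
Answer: -18852*sqrt(5) ≈ -42154.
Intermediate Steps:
A(R) = 2/R
m(y) = sqrt(5)
m(A(1))*x = sqrt(5)*(-18852) = -18852*sqrt(5)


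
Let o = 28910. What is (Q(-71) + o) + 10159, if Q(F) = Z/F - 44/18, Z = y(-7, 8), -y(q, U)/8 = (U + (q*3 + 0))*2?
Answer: 24961657/639 ≈ 39064.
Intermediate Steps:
y(q, U) = -48*q - 16*U (y(q, U) = -8*(U + (q*3 + 0))*2 = -8*(U + (3*q + 0))*2 = -8*(U + 3*q)*2 = -8*(2*U + 6*q) = -48*q - 16*U)
Z = 208 (Z = -48*(-7) - 16*8 = 336 - 128 = 208)
Q(F) = -22/9 + 208/F (Q(F) = 208/F - 44/18 = 208/F - 44*1/18 = 208/F - 22/9 = -22/9 + 208/F)
(Q(-71) + o) + 10159 = ((-22/9 + 208/(-71)) + 28910) + 10159 = ((-22/9 + 208*(-1/71)) + 28910) + 10159 = ((-22/9 - 208/71) + 28910) + 10159 = (-3434/639 + 28910) + 10159 = 18470056/639 + 10159 = 24961657/639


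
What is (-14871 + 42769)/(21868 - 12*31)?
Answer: 13949/10748 ≈ 1.2978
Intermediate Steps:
(-14871 + 42769)/(21868 - 12*31) = 27898/(21868 - 372) = 27898/21496 = 27898*(1/21496) = 13949/10748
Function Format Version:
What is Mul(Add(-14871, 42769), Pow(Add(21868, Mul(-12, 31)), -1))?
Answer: Rational(13949, 10748) ≈ 1.2978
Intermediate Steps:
Mul(Add(-14871, 42769), Pow(Add(21868, Mul(-12, 31)), -1)) = Mul(27898, Pow(Add(21868, -372), -1)) = Mul(27898, Pow(21496, -1)) = Mul(27898, Rational(1, 21496)) = Rational(13949, 10748)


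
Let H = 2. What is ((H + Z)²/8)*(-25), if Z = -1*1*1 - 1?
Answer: 0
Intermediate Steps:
Z = -2 (Z = -1*1 - 1 = -1 - 1 = -2)
((H + Z)²/8)*(-25) = ((2 - 2)²/8)*(-25) = (0²*(⅛))*(-25) = (0*(⅛))*(-25) = 0*(-25) = 0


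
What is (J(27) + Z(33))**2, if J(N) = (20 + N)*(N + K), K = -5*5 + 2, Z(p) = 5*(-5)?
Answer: 26569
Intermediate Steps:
Z(p) = -25
K = -23 (K = -25 + 2 = -23)
J(N) = (-23 + N)*(20 + N) (J(N) = (20 + N)*(N - 23) = (20 + N)*(-23 + N) = (-23 + N)*(20 + N))
(J(27) + Z(33))**2 = ((-460 + 27**2 - 3*27) - 25)**2 = ((-460 + 729 - 81) - 25)**2 = (188 - 25)**2 = 163**2 = 26569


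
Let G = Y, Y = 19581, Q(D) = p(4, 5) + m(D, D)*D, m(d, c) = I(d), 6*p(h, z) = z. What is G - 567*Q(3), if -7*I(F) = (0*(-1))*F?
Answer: 38217/2 ≈ 19109.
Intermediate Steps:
p(h, z) = z/6
I(F) = 0 (I(F) = -0*(-1)*F/7 = -0*F = -1/7*0 = 0)
m(d, c) = 0
Q(D) = 5/6 (Q(D) = (1/6)*5 + 0*D = 5/6 + 0 = 5/6)
G = 19581
G - 567*Q(3) = 19581 - 567*5/6 = 19581 - 945/2 = 38217/2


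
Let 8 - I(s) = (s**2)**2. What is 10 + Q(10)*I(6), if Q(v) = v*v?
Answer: -128790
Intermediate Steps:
Q(v) = v**2
I(s) = 8 - s**4 (I(s) = 8 - (s**2)**2 = 8 - s**4)
10 + Q(10)*I(6) = 10 + 10**2*(8 - 1*6**4) = 10 + 100*(8 - 1*1296) = 10 + 100*(8 - 1296) = 10 + 100*(-1288) = 10 - 128800 = -128790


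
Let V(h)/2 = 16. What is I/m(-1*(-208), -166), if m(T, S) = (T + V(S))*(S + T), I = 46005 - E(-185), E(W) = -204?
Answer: 15403/3360 ≈ 4.5842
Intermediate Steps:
V(h) = 32 (V(h) = 2*16 = 32)
I = 46209 (I = 46005 - 1*(-204) = 46005 + 204 = 46209)
m(T, S) = (32 + T)*(S + T) (m(T, S) = (T + 32)*(S + T) = (32 + T)*(S + T))
I/m(-1*(-208), -166) = 46209/((-1*(-208))² + 32*(-166) + 32*(-1*(-208)) - (-166)*(-208)) = 46209/(208² - 5312 + 32*208 - 166*208) = 46209/(43264 - 5312 + 6656 - 34528) = 46209/10080 = 46209*(1/10080) = 15403/3360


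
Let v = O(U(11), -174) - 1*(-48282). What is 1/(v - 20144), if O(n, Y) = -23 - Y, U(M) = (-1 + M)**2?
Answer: 1/28289 ≈ 3.5349e-5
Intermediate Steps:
v = 48433 (v = (-23 - 1*(-174)) - 1*(-48282) = (-23 + 174) + 48282 = 151 + 48282 = 48433)
1/(v - 20144) = 1/(48433 - 20144) = 1/28289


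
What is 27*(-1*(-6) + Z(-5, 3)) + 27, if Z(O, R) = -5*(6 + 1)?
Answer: -756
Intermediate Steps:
Z(O, R) = -35 (Z(O, R) = -5*7 = -35)
27*(-1*(-6) + Z(-5, 3)) + 27 = 27*(-1*(-6) - 35) + 27 = 27*(6 - 35) + 27 = 27*(-29) + 27 = -783 + 27 = -756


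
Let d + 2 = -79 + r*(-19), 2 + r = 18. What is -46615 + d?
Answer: -47000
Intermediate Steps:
r = 16 (r = -2 + 18 = 16)
d = -385 (d = -2 + (-79 + 16*(-19)) = -2 + (-79 - 304) = -2 - 383 = -385)
-46615 + d = -46615 - 385 = -47000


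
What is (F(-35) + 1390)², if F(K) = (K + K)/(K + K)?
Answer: 1934881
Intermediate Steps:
F(K) = 1 (F(K) = (2*K)/((2*K)) = (2*K)*(1/(2*K)) = 1)
(F(-35) + 1390)² = (1 + 1390)² = 1391² = 1934881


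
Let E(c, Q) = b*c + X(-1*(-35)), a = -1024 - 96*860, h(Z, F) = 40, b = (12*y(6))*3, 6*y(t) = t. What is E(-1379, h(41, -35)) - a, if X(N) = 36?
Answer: 33976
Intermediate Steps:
y(t) = t/6
b = 36 (b = (12*((⅙)*6))*3 = (12*1)*3 = 12*3 = 36)
a = -83584 (a = -1024 - 82560 = -83584)
E(c, Q) = 36 + 36*c (E(c, Q) = 36*c + 36 = 36 + 36*c)
E(-1379, h(41, -35)) - a = (36 + 36*(-1379)) - 1*(-83584) = (36 - 49644) + 83584 = -49608 + 83584 = 33976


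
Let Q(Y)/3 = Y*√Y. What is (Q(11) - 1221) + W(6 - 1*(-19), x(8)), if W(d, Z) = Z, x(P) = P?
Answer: -1213 + 33*√11 ≈ -1103.6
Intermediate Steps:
Q(Y) = 3*Y^(3/2) (Q(Y) = 3*(Y*√Y) = 3*Y^(3/2))
(Q(11) - 1221) + W(6 - 1*(-19), x(8)) = (3*11^(3/2) - 1221) + 8 = (3*(11*√11) - 1221) + 8 = (33*√11 - 1221) + 8 = (-1221 + 33*√11) + 8 = -1213 + 33*√11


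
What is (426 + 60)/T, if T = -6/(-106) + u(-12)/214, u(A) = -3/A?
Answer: 22048848/2621 ≈ 8412.4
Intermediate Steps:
T = 2621/45368 (T = -6/(-106) - 3/(-12)/214 = -6*(-1/106) - 3*(-1/12)*(1/214) = 3/53 + (1/4)*(1/214) = 3/53 + 1/856 = 2621/45368 ≈ 0.057772)
(426 + 60)/T = (426 + 60)/(2621/45368) = (45368/2621)*486 = 22048848/2621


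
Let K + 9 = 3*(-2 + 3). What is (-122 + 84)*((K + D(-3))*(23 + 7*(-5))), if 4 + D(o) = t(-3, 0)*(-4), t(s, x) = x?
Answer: -4560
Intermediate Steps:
D(o) = -4 (D(o) = -4 + 0*(-4) = -4 + 0 = -4)
K = -6 (K = -9 + 3*(-2 + 3) = -9 + 3*1 = -9 + 3 = -6)
(-122 + 84)*((K + D(-3))*(23 + 7*(-5))) = (-122 + 84)*((-6 - 4)*(23 + 7*(-5))) = -(-380)*(23 - 35) = -(-380)*(-12) = -38*120 = -4560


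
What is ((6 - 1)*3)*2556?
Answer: 38340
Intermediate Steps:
((6 - 1)*3)*2556 = (5*3)*2556 = 15*2556 = 38340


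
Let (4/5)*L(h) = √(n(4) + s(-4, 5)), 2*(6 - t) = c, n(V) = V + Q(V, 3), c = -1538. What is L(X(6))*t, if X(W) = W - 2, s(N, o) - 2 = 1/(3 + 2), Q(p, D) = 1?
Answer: 2325*√5/2 ≈ 2599.4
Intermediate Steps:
n(V) = 1 + V (n(V) = V + 1 = 1 + V)
s(N, o) = 11/5 (s(N, o) = 2 + 1/(3 + 2) = 2 + 1/5 = 2 + ⅕ = 11/5)
X(W) = -2 + W
t = 775 (t = 6 - ½*(-1538) = 6 + 769 = 775)
L(h) = 3*√5/2 (L(h) = 5*√((1 + 4) + 11/5)/4 = 5*√(5 + 11/5)/4 = 5*√(36/5)/4 = 5*(6*√5/5)/4 = 3*√5/2)
L(X(6))*t = (3*√5/2)*775 = 2325*√5/2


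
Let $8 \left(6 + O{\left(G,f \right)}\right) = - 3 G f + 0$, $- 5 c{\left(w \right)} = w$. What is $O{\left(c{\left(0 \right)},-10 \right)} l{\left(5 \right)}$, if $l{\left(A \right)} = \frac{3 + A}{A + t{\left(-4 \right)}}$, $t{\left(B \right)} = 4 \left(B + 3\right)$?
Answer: $-48$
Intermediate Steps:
$c{\left(w \right)} = - \frac{w}{5}$
$t{\left(B \right)} = 12 + 4 B$ ($t{\left(B \right)} = 4 \left(3 + B\right) = 12 + 4 B$)
$l{\left(A \right)} = \frac{3 + A}{-4 + A}$ ($l{\left(A \right)} = \frac{3 + A}{A + \left(12 + 4 \left(-4\right)\right)} = \frac{3 + A}{A + \left(12 - 16\right)} = \frac{3 + A}{A - 4} = \frac{3 + A}{-4 + A}$)
$O{\left(G,f \right)} = -6 - \frac{3 G f}{8}$ ($O{\left(G,f \right)} = -6 + \frac{- 3 G f + 0}{8} = -6 + \frac{\left(-3\right) G f}{8} = -6 - \frac{3 G f}{8}$)
$O{\left(c{\left(0 \right)},-10 \right)} l{\left(5 \right)} = \left(-6 - \frac{3}{8} \left(\left(- \frac{1}{5}\right) 0\right) \left(-10\right)\right) \frac{3 + 5}{-4 + 5} = \left(-6 - 0 \left(-10\right)\right) 1^{-1} \cdot 8 = \left(-6 + 0\right) 1 \cdot 8 = \left(-6\right) 8 = -48$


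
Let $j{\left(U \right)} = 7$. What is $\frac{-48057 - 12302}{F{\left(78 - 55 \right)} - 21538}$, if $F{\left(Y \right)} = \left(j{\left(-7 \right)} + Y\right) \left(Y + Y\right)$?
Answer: $\frac{60359}{20158} \approx 2.9943$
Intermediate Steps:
$F{\left(Y \right)} = 2 Y \left(7 + Y\right)$ ($F{\left(Y \right)} = \left(7 + Y\right) \left(Y + Y\right) = \left(7 + Y\right) 2 Y = 2 Y \left(7 + Y\right)$)
$\frac{-48057 - 12302}{F{\left(78 - 55 \right)} - 21538} = \frac{-48057 - 12302}{2 \left(78 - 55\right) \left(7 + \left(78 - 55\right)\right) - 21538} = - \frac{60359}{2 \left(78 - 55\right) \left(7 + \left(78 - 55\right)\right) - 21538} = - \frac{60359}{2 \cdot 23 \left(7 + 23\right) - 21538} = - \frac{60359}{2 \cdot 23 \cdot 30 - 21538} = - \frac{60359}{1380 - 21538} = - \frac{60359}{-20158} = \left(-60359\right) \left(- \frac{1}{20158}\right) = \frac{60359}{20158}$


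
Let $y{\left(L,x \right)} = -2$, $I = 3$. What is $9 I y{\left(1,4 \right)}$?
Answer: $-54$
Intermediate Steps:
$9 I y{\left(1,4 \right)} = 9 \cdot 3 \left(-2\right) = 27 \left(-2\right) = -54$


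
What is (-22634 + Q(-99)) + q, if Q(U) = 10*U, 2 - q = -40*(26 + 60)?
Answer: -20182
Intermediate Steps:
q = 3442 (q = 2 - (-40)*(26 + 60) = 2 - (-40)*86 = 2 - 1*(-3440) = 2 + 3440 = 3442)
(-22634 + Q(-99)) + q = (-22634 + 10*(-99)) + 3442 = (-22634 - 990) + 3442 = -23624 + 3442 = -20182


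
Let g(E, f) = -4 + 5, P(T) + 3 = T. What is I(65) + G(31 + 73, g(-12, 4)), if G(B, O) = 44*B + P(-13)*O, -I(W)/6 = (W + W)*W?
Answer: -46140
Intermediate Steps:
P(T) = -3 + T
I(W) = -12*W**2 (I(W) = -6*(W + W)*W = -6*2*W*W = -12*W**2)
g(E, f) = 1
G(B, O) = -16*O + 44*B (G(B, O) = 44*B + (-3 - 13)*O = 44*B - 16*O = -16*O + 44*B)
I(65) + G(31 + 73, g(-12, 4)) = -12*65**2 + (-16*1 + 44*(31 + 73)) = -12*4225 + (-16 + 44*104) = -50700 + (-16 + 4576) = -50700 + 4560 = -46140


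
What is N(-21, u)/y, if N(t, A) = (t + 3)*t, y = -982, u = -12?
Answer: -189/491 ≈ -0.38493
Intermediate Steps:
N(t, A) = t*(3 + t) (N(t, A) = (3 + t)*t = t*(3 + t))
N(-21, u)/y = -21*(3 - 21)/(-982) = -21*(-18)*(-1/982) = 378*(-1/982) = -189/491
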